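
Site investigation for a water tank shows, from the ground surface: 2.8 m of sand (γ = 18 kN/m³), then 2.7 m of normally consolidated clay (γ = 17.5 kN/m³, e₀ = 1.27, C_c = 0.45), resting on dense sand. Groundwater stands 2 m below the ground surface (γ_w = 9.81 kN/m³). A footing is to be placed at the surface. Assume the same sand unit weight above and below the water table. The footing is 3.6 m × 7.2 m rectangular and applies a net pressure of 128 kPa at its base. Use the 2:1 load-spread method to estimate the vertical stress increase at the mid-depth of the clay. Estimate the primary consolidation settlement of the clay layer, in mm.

S_c ≈ 125 mm

Mid-depth of clay below the ground surface: z = 2.8 + 2.7/2 = 4.15 m.
Total vertical stress at mid-clay: σ_v = 18×2.8 + 17.5×1.35 = 74.025 kPa.
Pore pressure: u = 9.81×(4.15 − 2) = 21.091 kPa.
Initial effective stress: σ'_0 = σ_v − u = 74.025 − 21.091 = 52.934 kPa.
Stress increase at mid-clay by the 2:1 spreading method:
Δσ = qBL/((B+z)(L+z)) = 128×3.6×7.2/((3.6+4.15)(7.2+4.15)) = 37.718 kPa
Final effective stress: σ'_f = σ'_0 + Δσ = 52.934 + 37.718 = 90.652 kPa.
Normally consolidated clay, so the full stress increment lies on the virgin compression line:
S_c = C_c·H/(1+e₀)·log₁₀(σ'_f/σ'_0) = 0.45×2.7/(1+1.27)×log₁₀(90.652/52.934)
    = 0.53524 × 0.23364 = 0.1251 m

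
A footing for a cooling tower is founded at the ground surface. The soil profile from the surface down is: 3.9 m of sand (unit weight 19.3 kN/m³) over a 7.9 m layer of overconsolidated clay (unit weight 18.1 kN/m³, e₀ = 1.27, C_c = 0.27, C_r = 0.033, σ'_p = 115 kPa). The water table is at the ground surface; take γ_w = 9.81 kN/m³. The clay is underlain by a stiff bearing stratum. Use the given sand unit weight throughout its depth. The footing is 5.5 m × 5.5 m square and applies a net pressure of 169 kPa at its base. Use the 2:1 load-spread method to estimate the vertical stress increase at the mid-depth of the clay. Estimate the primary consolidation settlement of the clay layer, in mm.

S_c ≈ 17.2 mm

Mid-depth of clay below the ground surface: z = 3.9 + 7.9/2 = 7.85 m.
Total vertical stress at mid-clay: σ_v = 19.3×3.9 + 18.1×3.95 = 146.76 kPa.
Pore pressure: u = 9.81×(7.85 − 0) = 77.008 kPa.
Initial effective stress: σ'_0 = σ_v − u = 146.76 − 77.008 = 69.752 kPa.
Stress increase at mid-clay by the 2:1 spreading method:
Δσ = qBL/((B+z)(L+z)) = 169×5.5×5.5/((5.5+7.85)(5.5+7.85)) = 28.685 kPa
Final effective stress: σ'_f = 69.752 + 28.685 = 98.437 kPa.
σ'_f = 98.437 ≤ σ'_p = 115 kPa, so the clay remains overconsolidated and only the recompression index applies:
S_c = C_r·H/(1+e₀)·log₁₀(σ'_f/σ'_0) = 0.033×7.9/2.27×log₁₀(98.437/69.752)
    = 0.11485 × 0.1496 = 0.01718 m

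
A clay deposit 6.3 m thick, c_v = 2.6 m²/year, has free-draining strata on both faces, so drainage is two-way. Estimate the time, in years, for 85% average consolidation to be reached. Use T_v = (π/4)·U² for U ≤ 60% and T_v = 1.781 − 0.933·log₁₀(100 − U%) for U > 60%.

Drainage path length: H_d = H/2 = 3.15 m (double drainage).
U > 60%: T_v = 1.781 − 0.933·log₁₀(100 − 85) = 0.68371.
t = T_v·H_d²/c_v = 0.68371×3.15²/2.6 = 2.609 years.

t ≈ 2.61 years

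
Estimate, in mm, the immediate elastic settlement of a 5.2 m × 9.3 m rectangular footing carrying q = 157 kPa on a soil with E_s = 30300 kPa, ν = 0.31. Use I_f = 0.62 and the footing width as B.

Immediate (elastic) settlement: S_e = q·B·(1−ν²)/E_s · I_f.
S_e = 157 × 5.2 × (1 − 0.31²) / 30300 × 0.62
    = 157 × 5.2 × 0.9039 / 30300 × 0.62
    = 0.0151 m = 15.1 mm

S_e ≈ 15.1 mm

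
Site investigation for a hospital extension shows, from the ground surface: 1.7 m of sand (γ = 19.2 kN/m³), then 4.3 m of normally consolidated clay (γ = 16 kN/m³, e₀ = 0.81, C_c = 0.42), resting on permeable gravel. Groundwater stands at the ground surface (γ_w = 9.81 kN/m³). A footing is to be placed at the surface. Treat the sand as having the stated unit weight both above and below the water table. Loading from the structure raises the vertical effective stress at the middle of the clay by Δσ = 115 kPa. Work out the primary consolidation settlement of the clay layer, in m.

Mid-depth of clay below the ground surface: z = 1.7 + 4.3/2 = 3.85 m.
Total vertical stress at mid-clay: σ_v = 19.2×1.7 + 16×2.15 = 67.04 kPa.
Pore pressure: u = 9.81×(3.85 − 0) = 37.769 kPa.
Initial effective stress: σ'_0 = σ_v − u = 67.04 − 37.769 = 29.271 kPa.
Final effective stress: σ'_f = σ'_0 + Δσ = 29.271 + 115 = 144.27 kPa.
Normally consolidated clay, so the full stress increment lies on the virgin compression line:
S_c = C_c·H/(1+e₀)·log₁₀(σ'_f/σ'_0) = 0.42×4.3/(1+0.81)×log₁₀(144.27/29.271)
    = 0.99779 × 0.69274 = 0.6912 m

S_c ≈ 0.691 m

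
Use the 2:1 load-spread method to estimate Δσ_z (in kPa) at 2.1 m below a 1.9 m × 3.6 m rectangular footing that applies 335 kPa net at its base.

Δσ_z ≈ 100 kPa

By the 2:1 method the load spreads at 1 horizontal : 2 vertical, so at depth z the loaded area has grown by z in each plan dimension:
Δσ = qBL/((B+z)(L+z)) = 335×1.9×3.6/((1.9+2.1)(3.6+2.1)) = 100.5 kPa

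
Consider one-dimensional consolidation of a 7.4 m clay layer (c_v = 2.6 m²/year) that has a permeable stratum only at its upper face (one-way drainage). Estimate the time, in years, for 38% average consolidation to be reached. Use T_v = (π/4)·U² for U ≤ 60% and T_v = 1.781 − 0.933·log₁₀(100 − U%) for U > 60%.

t ≈ 2.39 years

Drainage path length: H_d = H = 7.4 m (single drainage).
U ≤ 60%: T_v = (π/4)·U² = (π/4)×0.38² = 0.11341.
t = T_v·H_d²/c_v = 0.11341×7.4²/2.6 = 2.389 years.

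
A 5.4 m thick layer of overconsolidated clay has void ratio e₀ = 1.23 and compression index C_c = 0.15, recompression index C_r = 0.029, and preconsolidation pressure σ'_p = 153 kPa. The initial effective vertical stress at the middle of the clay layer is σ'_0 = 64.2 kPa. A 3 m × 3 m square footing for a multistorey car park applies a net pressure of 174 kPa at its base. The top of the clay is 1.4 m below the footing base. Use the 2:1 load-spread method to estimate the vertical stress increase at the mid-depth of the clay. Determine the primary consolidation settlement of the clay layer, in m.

Mid-depth of clay below the footing base: z = 1.4 + 5.4/2 = 4.1 m.
Stress increase at mid-clay by the 2:1 spreading method:
Δσ = qBL/((B+z)(L+z)) = 174×3×3/((3+4.1)(3+4.1)) = 31.065 kPa
Final effective stress: σ'_f = 64.2 + 31.065 = 95.265 kPa.
σ'_f = 95.265 ≤ σ'_p = 153 kPa, so the clay remains overconsolidated and only the recompression index applies:
S_c = C_r·H/(1+e₀)·log₁₀(σ'_f/σ'_0) = 0.029×5.4/2.23×log₁₀(95.265/64.2)
    = 0.070224 × 0.1714 = 0.01204 m

S_c ≈ 0.012 m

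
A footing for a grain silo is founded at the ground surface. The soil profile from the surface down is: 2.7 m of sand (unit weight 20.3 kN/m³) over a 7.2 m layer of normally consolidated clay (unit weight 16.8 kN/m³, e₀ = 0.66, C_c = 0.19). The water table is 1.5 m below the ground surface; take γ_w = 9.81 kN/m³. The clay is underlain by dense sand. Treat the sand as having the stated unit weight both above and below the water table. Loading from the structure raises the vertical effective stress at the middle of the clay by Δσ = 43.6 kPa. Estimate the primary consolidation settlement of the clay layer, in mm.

S_c ≈ 177 mm

Mid-depth of clay below the ground surface: z = 2.7 + 7.2/2 = 6.3 m.
Total vertical stress at mid-clay: σ_v = 20.3×2.7 + 16.8×3.6 = 115.29 kPa.
Pore pressure: u = 9.81×(6.3 − 1.5) = 47.088 kPa.
Initial effective stress: σ'_0 = σ_v − u = 115.29 − 47.088 = 68.202 kPa.
Final effective stress: σ'_f = σ'_0 + Δσ = 68.202 + 43.6 = 111.8 kPa.
Normally consolidated clay, so the full stress increment lies on the virgin compression line:
S_c = C_c·H/(1+e₀)·log₁₀(σ'_f/σ'_0) = 0.19×7.2/(1+0.66)×log₁₀(111.8/68.202)
    = 0.8241 × 0.21464 = 0.1769 m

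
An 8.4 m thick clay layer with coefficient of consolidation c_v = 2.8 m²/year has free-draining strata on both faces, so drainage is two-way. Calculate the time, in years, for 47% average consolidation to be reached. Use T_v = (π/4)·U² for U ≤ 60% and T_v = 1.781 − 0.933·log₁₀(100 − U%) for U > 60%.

t ≈ 1.09 years

Drainage path length: H_d = H/2 = 4.2 m (double drainage).
U ≤ 60%: T_v = (π/4)·U² = (π/4)×0.47² = 0.17349.
t = T_v·H_d²/c_v = 0.17349×4.2²/2.8 = 1.093 years.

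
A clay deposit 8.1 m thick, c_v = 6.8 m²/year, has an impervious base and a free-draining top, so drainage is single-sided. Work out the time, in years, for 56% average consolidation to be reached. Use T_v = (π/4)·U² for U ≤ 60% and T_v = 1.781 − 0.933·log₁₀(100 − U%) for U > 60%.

Drainage path length: H_d = H = 8.1 m (single drainage).
U ≤ 60%: T_v = (π/4)·U² = (π/4)×0.56² = 0.2463.
t = T_v·H_d²/c_v = 0.2463×8.1²/6.8 = 2.376 years.

t ≈ 2.38 years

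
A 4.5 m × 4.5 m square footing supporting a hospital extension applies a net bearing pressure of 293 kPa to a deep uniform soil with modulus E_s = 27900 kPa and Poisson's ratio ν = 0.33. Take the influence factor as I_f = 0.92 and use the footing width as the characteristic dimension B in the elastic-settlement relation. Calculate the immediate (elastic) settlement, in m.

S_e ≈ 0.0387 m

Immediate (elastic) settlement: S_e = q·B·(1−ν²)/E_s · I_f.
S_e = 293 × 4.5 × (1 − 0.33²) / 27900 × 0.92
    = 293 × 4.5 × 0.8911 / 27900 × 0.92
    = 0.03874 m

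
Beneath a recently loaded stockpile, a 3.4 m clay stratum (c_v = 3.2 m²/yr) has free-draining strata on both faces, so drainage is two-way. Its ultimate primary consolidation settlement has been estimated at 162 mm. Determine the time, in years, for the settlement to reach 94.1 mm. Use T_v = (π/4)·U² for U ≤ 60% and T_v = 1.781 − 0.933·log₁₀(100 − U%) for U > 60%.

Drainage path length: H_d = H/2 = 1.7 m (double drainage).
U = S(t)/S_ult = 94.1/162 = 0.5809.
U ≤ 60%: T_v = (π/4)·U² = (π/4)×0.58086² = 0.265.
t = T_v·H_d²/c_v = 0.265×1.7²/3.2 = 0.2393 years.

t ≈ 0.239 years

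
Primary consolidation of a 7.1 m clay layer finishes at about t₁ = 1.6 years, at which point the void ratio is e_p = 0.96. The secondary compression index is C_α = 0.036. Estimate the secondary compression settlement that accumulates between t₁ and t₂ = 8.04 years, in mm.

S_s ≈ 91.4 mm

Secondary compression: S_s = C_α·H/(1+e_p)·log₁₀(t₂/t₁)
S_s = 0.036×7.1/(1+0.96)×log₁₀(8.04/1.6)
    = 0.1304 × 0.7011 = 0.09143 m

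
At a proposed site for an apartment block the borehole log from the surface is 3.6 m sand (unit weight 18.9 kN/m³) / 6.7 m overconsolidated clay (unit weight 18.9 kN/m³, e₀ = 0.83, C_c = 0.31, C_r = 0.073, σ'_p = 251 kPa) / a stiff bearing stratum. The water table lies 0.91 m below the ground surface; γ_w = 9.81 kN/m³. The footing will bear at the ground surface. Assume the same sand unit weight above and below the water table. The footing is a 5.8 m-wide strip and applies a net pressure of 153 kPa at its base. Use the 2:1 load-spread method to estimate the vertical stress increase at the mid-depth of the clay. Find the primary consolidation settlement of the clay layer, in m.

Mid-depth of clay below the ground surface: z = 3.6 + 6.7/2 = 6.95 m.
Total vertical stress at mid-clay: σ_v = 18.9×3.6 + 18.9×3.35 = 131.35 kPa.
Pore pressure: u = 9.81×(6.95 − 0.91) = 59.252 kPa.
Initial effective stress: σ'_0 = σ_v − u = 131.35 − 59.252 = 72.098 kPa.
Stress increase at mid-clay by the 2:1 spreading method:
Δσ = qB/(B+z) = 153×5.8/(5.8+6.95) = 69.6 kPa
Final effective stress: σ'_f = 72.098 + 69.6 = 141.7 kPa.
σ'_f = 141.7 ≤ σ'_p = 251 kPa, so the clay remains overconsolidated and only the recompression index applies:
S_c = C_r·H/(1+e₀)·log₁₀(σ'_f/σ'_0) = 0.073×6.7/1.83×log₁₀(141.7/72.098)
    = 0.26727 × 0.29345 = 0.07843 m

S_c ≈ 0.0784 m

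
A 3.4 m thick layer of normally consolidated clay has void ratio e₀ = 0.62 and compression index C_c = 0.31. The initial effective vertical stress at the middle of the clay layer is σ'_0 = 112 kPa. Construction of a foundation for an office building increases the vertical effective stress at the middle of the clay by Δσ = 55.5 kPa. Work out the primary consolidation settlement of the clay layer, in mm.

S_c ≈ 114 mm

Final effective stress: σ'_f = σ'_0 + Δσ = 112 + 55.5 = 167.5 kPa.
Normally consolidated clay, so the full stress increment lies on the virgin compression line:
S_c = C_c·H/(1+e₀)·log₁₀(σ'_f/σ'_0) = 0.31×3.4/(1+0.62)×log₁₀(167.5/112)
    = 0.65062 × 0.1748 = 0.1137 m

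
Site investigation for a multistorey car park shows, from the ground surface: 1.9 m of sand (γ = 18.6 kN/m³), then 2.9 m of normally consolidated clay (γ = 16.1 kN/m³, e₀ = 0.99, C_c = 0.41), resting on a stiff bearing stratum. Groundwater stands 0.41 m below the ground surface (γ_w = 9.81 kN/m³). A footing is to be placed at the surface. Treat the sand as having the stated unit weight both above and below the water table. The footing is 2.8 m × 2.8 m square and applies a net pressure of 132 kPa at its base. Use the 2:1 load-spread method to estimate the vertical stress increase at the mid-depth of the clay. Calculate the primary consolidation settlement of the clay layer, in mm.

Mid-depth of clay below the ground surface: z = 1.9 + 2.9/2 = 3.35 m.
Total vertical stress at mid-clay: σ_v = 18.6×1.9 + 16.1×1.45 = 58.685 kPa.
Pore pressure: u = 9.81×(3.35 − 0.41) = 28.841 kPa.
Initial effective stress: σ'_0 = σ_v − u = 58.685 − 28.841 = 29.844 kPa.
Stress increase at mid-clay by the 2:1 spreading method:
Δσ = qBL/((B+z)(L+z)) = 132×2.8×2.8/((2.8+3.35)(2.8+3.35)) = 27.361 kPa
Final effective stress: σ'_f = σ'_0 + Δσ = 29.844 + 27.361 = 57.205 kPa.
Normally consolidated clay, so the full stress increment lies on the virgin compression line:
S_c = C_c·H/(1+e₀)·log₁₀(σ'_f/σ'_0) = 0.41×2.9/(1+0.99)×log₁₀(57.205/29.844)
    = 0.59749 × 0.28258 = 0.1688 m

S_c ≈ 169 mm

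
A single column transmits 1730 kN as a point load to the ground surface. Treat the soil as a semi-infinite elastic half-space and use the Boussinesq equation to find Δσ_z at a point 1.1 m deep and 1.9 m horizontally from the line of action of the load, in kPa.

Boussinesq vertical stress below a point load on an elastic half-space:
Δσ_z = 3P/(2πz²) · [1 + (r/z)²]^(−5/2)
r/z = 1.9/1.1 = 1.7273; [1+(r/z)²]^(−5/2) = 0.031575.
Δσ_z = 3×1730/(2π×1.1²) × 0.031575 = 682.66 × 0.031575 = 21.55 kPa

Δσ_z ≈ 21.6 kPa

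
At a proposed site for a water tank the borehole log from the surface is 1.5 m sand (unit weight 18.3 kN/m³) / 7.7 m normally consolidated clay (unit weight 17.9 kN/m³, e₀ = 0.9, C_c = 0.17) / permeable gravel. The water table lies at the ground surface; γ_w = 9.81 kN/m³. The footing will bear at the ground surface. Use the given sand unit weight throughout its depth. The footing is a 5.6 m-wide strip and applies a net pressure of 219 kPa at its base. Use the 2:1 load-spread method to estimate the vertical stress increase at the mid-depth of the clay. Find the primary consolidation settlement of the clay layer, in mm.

Mid-depth of clay below the ground surface: z = 1.5 + 7.7/2 = 5.35 m.
Total vertical stress at mid-clay: σ_v = 18.3×1.5 + 17.9×3.85 = 96.365 kPa.
Pore pressure: u = 9.81×(5.35 − 0) = 52.483 kPa.
Initial effective stress: σ'_0 = σ_v − u = 96.365 − 52.483 = 43.882 kPa.
Stress increase at mid-clay by the 2:1 spreading method:
Δσ = qB/(B+z) = 219×5.6/(5.6+5.35) = 112 kPa
Final effective stress: σ'_f = σ'_0 + Δσ = 43.882 + 112 = 155.88 kPa.
Normally consolidated clay, so the full stress increment lies on the virgin compression line:
S_c = C_c·H/(1+e₀)·log₁₀(σ'_f/σ'_0) = 0.17×7.7/(1+0.9)×log₁₀(155.88/43.882)
    = 0.68895 × 0.5505 = 0.3793 m

S_c ≈ 379 mm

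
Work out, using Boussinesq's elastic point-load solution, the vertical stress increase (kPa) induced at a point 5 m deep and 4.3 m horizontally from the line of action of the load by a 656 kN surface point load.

Δσ_z ≈ 3.14 kPa

Boussinesq vertical stress below a point load on an elastic half-space:
Δσ_z = 3P/(2πz²) · [1 + (r/z)²]^(−5/2)
r/z = 4.3/5 = 0.86; [1+(r/z)²]^(−5/2) = 0.25054.
Δσ_z = 3×656/(2π×5²) × 0.25054 = 12.529 × 0.25054 = 3.139 kPa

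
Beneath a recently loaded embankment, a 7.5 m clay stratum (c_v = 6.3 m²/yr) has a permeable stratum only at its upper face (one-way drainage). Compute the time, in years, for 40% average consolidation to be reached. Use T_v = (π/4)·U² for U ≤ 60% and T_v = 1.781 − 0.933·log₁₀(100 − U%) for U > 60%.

Drainage path length: H_d = H = 7.5 m (single drainage).
U ≤ 60%: T_v = (π/4)·U² = (π/4)×0.4² = 0.12566.
t = T_v·H_d²/c_v = 0.12566×7.5²/6.3 = 1.122 years.

t ≈ 1.12 years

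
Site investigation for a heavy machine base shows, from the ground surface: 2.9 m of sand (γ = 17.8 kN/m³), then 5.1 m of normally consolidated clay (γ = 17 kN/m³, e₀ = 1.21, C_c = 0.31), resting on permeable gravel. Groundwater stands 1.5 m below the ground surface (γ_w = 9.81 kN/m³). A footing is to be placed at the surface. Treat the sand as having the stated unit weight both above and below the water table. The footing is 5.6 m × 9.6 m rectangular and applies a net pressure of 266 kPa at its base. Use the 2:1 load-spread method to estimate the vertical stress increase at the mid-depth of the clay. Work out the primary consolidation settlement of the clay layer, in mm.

Mid-depth of clay below the ground surface: z = 2.9 + 5.1/2 = 5.45 m.
Total vertical stress at mid-clay: σ_v = 17.8×2.9 + 17×2.55 = 94.97 kPa.
Pore pressure: u = 9.81×(5.45 − 1.5) = 38.75 kPa.
Initial effective stress: σ'_0 = σ_v − u = 94.97 − 38.75 = 56.22 kPa.
Stress increase at mid-clay by the 2:1 spreading method:
Δσ = qBL/((B+z)(L+z)) = 266×5.6×9.6/((5.6+5.45)(9.6+5.45)) = 85.989 kPa
Final effective stress: σ'_f = σ'_0 + Δσ = 56.22 + 85.989 = 142.21 kPa.
Normally consolidated clay, so the full stress increment lies on the virgin compression line:
S_c = C_c·H/(1+e₀)·log₁₀(σ'_f/σ'_0) = 0.31×5.1/(1+1.21)×log₁₀(142.21/56.22)
    = 0.71538 × 0.40304 = 0.2883 m

S_c ≈ 288 mm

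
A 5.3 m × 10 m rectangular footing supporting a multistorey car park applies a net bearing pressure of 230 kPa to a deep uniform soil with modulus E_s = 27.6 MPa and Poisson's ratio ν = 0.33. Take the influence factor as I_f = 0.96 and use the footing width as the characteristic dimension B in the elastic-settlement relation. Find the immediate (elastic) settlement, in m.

Immediate (elastic) settlement: S_e = q·B·(1−ν²)/E_s · I_f.
E_s = 27.6 MPa = 27600 kPa.
S_e = 230 × 5.3 × (1 − 0.33²) / 27600 × 0.96
    = 230 × 5.3 × 0.8911 / 27600 × 0.96
    = 0.03778 m

S_e ≈ 0.0378 m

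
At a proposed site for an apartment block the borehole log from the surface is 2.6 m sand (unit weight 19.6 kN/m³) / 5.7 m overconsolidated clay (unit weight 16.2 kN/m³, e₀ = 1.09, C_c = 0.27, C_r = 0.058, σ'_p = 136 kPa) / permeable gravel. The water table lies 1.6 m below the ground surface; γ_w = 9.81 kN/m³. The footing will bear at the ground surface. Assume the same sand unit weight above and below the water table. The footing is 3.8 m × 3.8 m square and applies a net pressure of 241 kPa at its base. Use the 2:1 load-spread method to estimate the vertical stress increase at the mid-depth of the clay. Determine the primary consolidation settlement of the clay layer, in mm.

Mid-depth of clay below the ground surface: z = 2.6 + 5.7/2 = 5.45 m.
Total vertical stress at mid-clay: σ_v = 19.6×2.6 + 16.2×2.85 = 97.13 kPa.
Pore pressure: u = 9.81×(5.45 − 1.6) = 37.769 kPa.
Initial effective stress: σ'_0 = σ_v − u = 97.13 − 37.769 = 59.361 kPa.
Stress increase at mid-clay by the 2:1 spreading method:
Δσ = qBL/((B+z)(L+z)) = 241×3.8×3.8/((3.8+5.45)(3.8+5.45)) = 40.672 kPa
Final effective stress: σ'_f = 59.361 + 40.672 = 100.03 kPa.
σ'_f = 100.03 ≤ σ'_p = 136 kPa, so the clay remains overconsolidated and only the recompression index applies:
S_c = C_r·H/(1+e₀)·log₁₀(σ'_f/σ'_0) = 0.058×5.7/2.09×log₁₀(100.03/59.361)
    = 0.15818 × 0.22663 = 0.03585 m

S_c ≈ 35.8 mm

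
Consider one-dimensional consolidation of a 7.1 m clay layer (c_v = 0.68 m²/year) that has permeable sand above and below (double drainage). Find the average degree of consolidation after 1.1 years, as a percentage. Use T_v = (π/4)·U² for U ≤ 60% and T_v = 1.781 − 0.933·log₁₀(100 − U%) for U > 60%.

U ≈ 27.5 %

Drainage path length: H_d = H/2 = 3.55 m (double drainage).
T_v = c_v·t/H_d² = 0.68×1.1/3.55² = 0.059353.
T_v = 0.059353 corresponds to the U ≤ 60% branch:
U = √(4T_v/π) = 0.2749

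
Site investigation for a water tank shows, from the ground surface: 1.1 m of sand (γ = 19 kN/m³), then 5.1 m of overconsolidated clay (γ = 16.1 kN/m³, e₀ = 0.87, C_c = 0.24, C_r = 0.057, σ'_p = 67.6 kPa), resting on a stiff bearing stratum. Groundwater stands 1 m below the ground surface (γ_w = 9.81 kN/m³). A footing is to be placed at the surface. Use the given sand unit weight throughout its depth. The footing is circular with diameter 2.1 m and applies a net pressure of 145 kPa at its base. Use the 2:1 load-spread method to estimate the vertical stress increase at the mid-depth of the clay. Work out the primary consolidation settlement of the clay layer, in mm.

Mid-depth of clay below the ground surface: z = 1.1 + 5.1/2 = 3.65 m.
Total vertical stress at mid-clay: σ_v = 19×1.1 + 16.1×2.55 = 61.955 kPa.
Pore pressure: u = 9.81×(3.65 − 1) = 25.997 kPa.
Initial effective stress: σ'_0 = σ_v − u = 61.955 − 25.997 = 35.958 kPa.
Stress increase at mid-clay by the 2:1 spreading method:
Δσ ≈ qD²/(D+z)² = 145×2.1²/(2.1+3.65)² = 19.341 kPa
Final effective stress: σ'_f = 35.958 + 19.341 = 55.299 kPa.
σ'_f = 55.299 ≤ σ'_p = 67.6 kPa, so the clay remains overconsolidated and only the recompression index applies:
S_c = C_r·H/(1+e₀)·log₁₀(σ'_f/σ'_0) = 0.057×5.1/1.87×log₁₀(55.299/35.958)
    = 0.15546 × 0.18692 = 0.02906 m

S_c ≈ 29.1 mm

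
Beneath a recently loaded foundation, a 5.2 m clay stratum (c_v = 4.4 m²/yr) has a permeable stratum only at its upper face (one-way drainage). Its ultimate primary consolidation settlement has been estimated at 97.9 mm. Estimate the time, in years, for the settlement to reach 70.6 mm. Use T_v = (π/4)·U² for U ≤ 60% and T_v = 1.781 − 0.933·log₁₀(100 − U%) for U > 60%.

t ≈ 2.66 years

Drainage path length: H_d = H = 5.2 m (single drainage).
U = S(t)/S_ult = 70.6/97.9 = 0.7211.
U > 60%: T_v = 1.781 − 0.933·log₁₀(100 − 72.114) = 0.43246.
t = T_v·H_d²/c_v = 0.43246×5.2²/4.4 = 2.658 years.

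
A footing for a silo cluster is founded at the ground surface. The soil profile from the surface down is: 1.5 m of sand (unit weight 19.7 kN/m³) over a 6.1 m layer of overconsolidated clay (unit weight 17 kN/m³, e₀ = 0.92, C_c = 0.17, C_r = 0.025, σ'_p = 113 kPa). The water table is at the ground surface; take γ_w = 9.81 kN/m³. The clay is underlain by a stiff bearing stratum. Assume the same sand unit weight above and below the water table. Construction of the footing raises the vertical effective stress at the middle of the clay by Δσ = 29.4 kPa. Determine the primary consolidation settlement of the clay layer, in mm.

Mid-depth of clay below the ground surface: z = 1.5 + 6.1/2 = 4.55 m.
Total vertical stress at mid-clay: σ_v = 19.7×1.5 + 17×3.05 = 81.4 kPa.
Pore pressure: u = 9.81×(4.55 − 0) = 44.636 kPa.
Initial effective stress: σ'_0 = σ_v − u = 81.4 − 44.636 = 36.764 kPa.
Final effective stress: σ'_f = 36.764 + 29.4 = 66.164 kPa.
σ'_f = 66.164 ≤ σ'_p = 113 kPa, so the clay remains overconsolidated and only the recompression index applies:
S_c = C_r·H/(1+e₀)·log₁₀(σ'_f/σ'_0) = 0.025×6.1/1.92×log₁₀(66.164/36.764)
    = 0.079427 × 0.2552 = 0.02027 m

S_c ≈ 20.3 mm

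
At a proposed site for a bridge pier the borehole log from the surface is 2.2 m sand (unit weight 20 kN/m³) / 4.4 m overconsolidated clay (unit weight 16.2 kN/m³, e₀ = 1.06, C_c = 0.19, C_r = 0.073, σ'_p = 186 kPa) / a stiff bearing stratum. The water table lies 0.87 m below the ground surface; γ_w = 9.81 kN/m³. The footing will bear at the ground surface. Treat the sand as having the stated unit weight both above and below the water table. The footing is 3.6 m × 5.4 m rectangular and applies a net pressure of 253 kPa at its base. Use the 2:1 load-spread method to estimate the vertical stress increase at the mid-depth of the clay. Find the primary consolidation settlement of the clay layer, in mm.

Mid-depth of clay below the ground surface: z = 2.2 + 4.4/2 = 4.4 m.
Total vertical stress at mid-clay: σ_v = 20×2.2 + 16.2×2.2 = 79.64 kPa.
Pore pressure: u = 9.81×(4.4 − 0.87) = 34.629 kPa.
Initial effective stress: σ'_0 = σ_v − u = 79.64 − 34.629 = 45.011 kPa.
Stress increase at mid-clay by the 2:1 spreading method:
Δσ = qBL/((B+z)(L+z)) = 253×3.6×5.4/((3.6+4.4)(5.4+4.4)) = 62.734 kPa
Final effective stress: σ'_f = 45.011 + 62.734 = 107.75 kPa.
σ'_f = 107.75 ≤ σ'_p = 186 kPa, so the clay remains overconsolidated and only the recompression index applies:
S_c = C_r·H/(1+e₀)·log₁₀(σ'_f/σ'_0) = 0.073×4.4/2.06×log₁₀(107.75/45.011)
    = 0.15592 × 0.3791 = 0.05911 m

S_c ≈ 59.1 mm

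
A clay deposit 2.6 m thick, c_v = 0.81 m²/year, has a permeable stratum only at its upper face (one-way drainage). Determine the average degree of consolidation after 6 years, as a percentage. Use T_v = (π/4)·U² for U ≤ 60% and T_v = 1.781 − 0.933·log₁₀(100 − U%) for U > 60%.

Drainage path length: H_d = H = 2.6 m (single drainage).
T_v = c_v·t/H_d² = 0.81×6/2.6² = 0.71893.
T_v = 0.71893 corresponds to the U > 60% branch:
U = 1 − 10^((1.781 − T_v)/0.933)/100 = 0.8625

U ≈ 86.2 %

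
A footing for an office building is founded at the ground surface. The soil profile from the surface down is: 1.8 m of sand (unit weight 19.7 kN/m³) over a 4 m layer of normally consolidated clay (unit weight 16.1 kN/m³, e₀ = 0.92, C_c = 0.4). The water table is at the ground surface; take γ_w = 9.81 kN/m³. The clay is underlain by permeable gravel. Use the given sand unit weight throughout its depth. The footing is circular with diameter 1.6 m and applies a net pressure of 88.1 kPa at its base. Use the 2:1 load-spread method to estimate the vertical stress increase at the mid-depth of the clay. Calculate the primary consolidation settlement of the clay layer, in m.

Mid-depth of clay below the ground surface: z = 1.8 + 4/2 = 3.8 m.
Total vertical stress at mid-clay: σ_v = 19.7×1.8 + 16.1×2 = 67.66 kPa.
Pore pressure: u = 9.81×(3.8 − 0) = 37.278 kPa.
Initial effective stress: σ'_0 = σ_v − u = 67.66 − 37.278 = 30.382 kPa.
Stress increase at mid-clay by the 2:1 spreading method:
Δσ ≈ qD²/(D+z)² = 88.1×1.6²/(1.6+3.8)² = 7.7344 kPa
Final effective stress: σ'_f = σ'_0 + Δσ = 30.382 + 7.7344 = 38.116 kPa.
Normally consolidated clay, so the full stress increment lies on the virgin compression line:
S_c = C_c·H/(1+e₀)·log₁₀(σ'_f/σ'_0) = 0.4×4/(1+0.92)×log₁₀(38.116/30.382)
    = 0.83333 × 0.098491 = 0.08208 m

S_c ≈ 0.0821 m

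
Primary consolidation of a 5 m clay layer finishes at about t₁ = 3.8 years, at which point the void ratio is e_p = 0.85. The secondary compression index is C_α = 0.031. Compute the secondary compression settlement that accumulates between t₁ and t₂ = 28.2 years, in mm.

S_s ≈ 72.9 mm

Secondary compression: S_s = C_α·H/(1+e_p)·log₁₀(t₂/t₁)
S_s = 0.031×5/(1+0.85)×log₁₀(28.2/3.8)
    = 0.08378 × 0.8705 = 0.07293 m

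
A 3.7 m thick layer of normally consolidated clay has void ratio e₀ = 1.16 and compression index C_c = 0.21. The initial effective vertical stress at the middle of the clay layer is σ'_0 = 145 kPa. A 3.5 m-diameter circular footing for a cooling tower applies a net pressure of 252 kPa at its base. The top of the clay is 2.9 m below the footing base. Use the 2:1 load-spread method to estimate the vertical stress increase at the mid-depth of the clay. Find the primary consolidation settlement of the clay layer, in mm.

S_c ≈ 42.5 mm

Mid-depth of clay below the footing base: z = 2.9 + 3.7/2 = 4.75 m.
Stress increase at mid-clay by the 2:1 spreading method:
Δσ ≈ qD²/(D+z)² = 252×3.5²/(3.5+4.75)² = 45.355 kPa
Final effective stress: σ'_f = σ'_0 + Δσ = 145 + 45.355 = 190.35 kPa.
Normally consolidated clay, so the full stress increment lies on the virgin compression line:
S_c = C_c·H/(1+e₀)·log₁₀(σ'_f/σ'_0) = 0.21×3.7/(1+1.16)×log₁₀(190.35/145)
    = 0.35972 × 0.11818 = 0.04251 m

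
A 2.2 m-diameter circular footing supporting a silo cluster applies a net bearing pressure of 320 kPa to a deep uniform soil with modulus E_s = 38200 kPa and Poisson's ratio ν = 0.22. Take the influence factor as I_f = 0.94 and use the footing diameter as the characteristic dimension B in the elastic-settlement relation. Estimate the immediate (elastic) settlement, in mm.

Immediate (elastic) settlement: S_e = q·B·(1−ν²)/E_s · I_f.
S_e = 320 × 2.2 × (1 − 0.22²) / 38200 × 0.94
    = 320 × 2.2 × 0.9516 / 38200 × 0.94
    = 0.01649 m = 16.49 mm

S_e ≈ 16.5 mm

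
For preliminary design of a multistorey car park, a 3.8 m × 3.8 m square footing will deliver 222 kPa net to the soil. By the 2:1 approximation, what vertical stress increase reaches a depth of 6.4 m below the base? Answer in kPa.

Δσ_z ≈ 30.8 kPa

By the 2:1 method the load spreads at 1 horizontal : 2 vertical, so at depth z the loaded area has grown by z in each plan dimension:
Δσ = qBL/((B+z)(L+z)) = 222×3.8×3.8/((3.8+6.4)(3.8+6.4)) = 30.812 kPa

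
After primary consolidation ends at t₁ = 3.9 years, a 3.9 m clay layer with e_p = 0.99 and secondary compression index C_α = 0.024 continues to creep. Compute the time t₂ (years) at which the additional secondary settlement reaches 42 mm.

S_s = C_α·H/(1+e_p)·log₁₀(t₂/t₁) ⇒ log₁₀(t₂/t₁) = S_s·(1+e_p)/(C_α·H).
log₁₀(t₂/t₁) = 0.042 × (1+0.99) / (0.024×3.9) = 0.8929
t₂ = t₁ × 10^0.8929 = 3.9 × 7.815 = 30.48 years

t₂ ≈ 30.5 years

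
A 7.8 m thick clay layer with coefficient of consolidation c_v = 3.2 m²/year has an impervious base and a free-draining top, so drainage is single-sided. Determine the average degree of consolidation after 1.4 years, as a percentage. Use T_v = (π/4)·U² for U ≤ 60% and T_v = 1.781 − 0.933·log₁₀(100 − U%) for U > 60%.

U ≈ 30.6 %

Drainage path length: H_d = H = 7.8 m (single drainage).
T_v = c_v·t/H_d² = 3.2×1.4/7.8² = 0.073636.
T_v = 0.073636 corresponds to the U ≤ 60% branch:
U = √(4T_v/π) = 0.3062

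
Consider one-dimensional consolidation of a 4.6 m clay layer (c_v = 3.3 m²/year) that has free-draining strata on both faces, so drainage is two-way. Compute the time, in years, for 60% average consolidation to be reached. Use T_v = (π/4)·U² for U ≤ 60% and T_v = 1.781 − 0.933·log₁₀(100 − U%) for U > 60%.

Drainage path length: H_d = H/2 = 2.3 m (double drainage).
U ≤ 60%: T_v = (π/4)·U² = (π/4)×0.6² = 0.28274.
t = T_v·H_d²/c_v = 0.28274×2.3²/3.3 = 0.4532 years.

t ≈ 0.453 years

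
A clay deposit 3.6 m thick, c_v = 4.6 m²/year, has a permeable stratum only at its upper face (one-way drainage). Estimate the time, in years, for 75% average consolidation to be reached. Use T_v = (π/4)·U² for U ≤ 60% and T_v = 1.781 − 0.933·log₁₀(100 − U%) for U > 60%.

t ≈ 1.34 years

Drainage path length: H_d = H = 3.6 m (single drainage).
U > 60%: T_v = 1.781 − 0.933·log₁₀(100 − 75) = 0.47672.
t = T_v·H_d²/c_v = 0.47672×3.6²/4.6 = 1.343 years.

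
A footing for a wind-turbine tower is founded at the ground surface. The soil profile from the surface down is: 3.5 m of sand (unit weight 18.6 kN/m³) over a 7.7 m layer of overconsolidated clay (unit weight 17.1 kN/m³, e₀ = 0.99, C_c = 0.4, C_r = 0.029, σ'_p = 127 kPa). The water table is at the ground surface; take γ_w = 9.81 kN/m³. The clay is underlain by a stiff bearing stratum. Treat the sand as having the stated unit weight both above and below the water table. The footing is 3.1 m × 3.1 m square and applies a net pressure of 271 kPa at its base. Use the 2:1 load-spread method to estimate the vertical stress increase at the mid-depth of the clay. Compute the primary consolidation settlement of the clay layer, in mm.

Mid-depth of clay below the ground surface: z = 3.5 + 7.7/2 = 7.35 m.
Total vertical stress at mid-clay: σ_v = 18.6×3.5 + 17.1×3.85 = 130.94 kPa.
Pore pressure: u = 9.81×(7.35 − 0) = 72.103 kPa.
Initial effective stress: σ'_0 = σ_v − u = 130.94 − 72.103 = 58.837 kPa.
Stress increase at mid-clay by the 2:1 spreading method:
Δσ = qBL/((B+z)(L+z)) = 271×3.1×3.1/((3.1+7.35)(3.1+7.35)) = 23.848 kPa
Final effective stress: σ'_f = 58.837 + 23.848 = 82.685 kPa.
σ'_f = 82.685 ≤ σ'_p = 127 kPa, so the clay remains overconsolidated and only the recompression index applies:
S_c = C_r·H/(1+e₀)·log₁₀(σ'_f/σ'_0) = 0.029×7.7/1.99×log₁₀(82.685/58.837)
    = 0.11221 × 0.14778 = 0.01658 m

S_c ≈ 16.6 mm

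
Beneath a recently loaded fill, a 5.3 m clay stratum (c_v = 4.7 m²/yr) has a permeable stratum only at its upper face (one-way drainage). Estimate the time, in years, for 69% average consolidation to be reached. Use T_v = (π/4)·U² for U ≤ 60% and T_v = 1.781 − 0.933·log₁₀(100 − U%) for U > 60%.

t ≈ 2.33 years

Drainage path length: H_d = H = 5.3 m (single drainage).
U > 60%: T_v = 1.781 − 0.933·log₁₀(100 − 69) = 0.38956.
t = T_v·H_d²/c_v = 0.38956×5.3²/4.7 = 2.328 years.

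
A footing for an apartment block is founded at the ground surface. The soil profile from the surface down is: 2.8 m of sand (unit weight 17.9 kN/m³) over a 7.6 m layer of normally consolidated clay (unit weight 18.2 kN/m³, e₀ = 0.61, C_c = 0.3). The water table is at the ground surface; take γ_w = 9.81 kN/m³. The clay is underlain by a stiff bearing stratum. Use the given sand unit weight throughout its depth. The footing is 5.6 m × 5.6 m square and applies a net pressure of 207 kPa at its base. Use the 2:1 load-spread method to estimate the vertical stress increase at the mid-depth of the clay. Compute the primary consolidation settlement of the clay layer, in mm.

S_c ≈ 361 mm

Mid-depth of clay below the ground surface: z = 2.8 + 7.6/2 = 6.6 m.
Total vertical stress at mid-clay: σ_v = 17.9×2.8 + 18.2×3.8 = 119.28 kPa.
Pore pressure: u = 9.81×(6.6 − 0) = 64.746 kPa.
Initial effective stress: σ'_0 = σ_v − u = 119.28 − 64.746 = 54.534 kPa.
Stress increase at mid-clay by the 2:1 spreading method:
Δσ = qBL/((B+z)(L+z)) = 207×5.6×5.6/((5.6+6.6)(5.6+6.6)) = 43.614 kPa
Final effective stress: σ'_f = σ'_0 + Δσ = 54.534 + 43.614 = 98.148 kPa.
Normally consolidated clay, so the full stress increment lies on the virgin compression line:
S_c = C_c·H/(1+e₀)·log₁₀(σ'_f/σ'_0) = 0.3×7.6/(1+0.61)×log₁₀(98.148/54.534)
    = 1.4161 × 0.25521 = 0.3614 m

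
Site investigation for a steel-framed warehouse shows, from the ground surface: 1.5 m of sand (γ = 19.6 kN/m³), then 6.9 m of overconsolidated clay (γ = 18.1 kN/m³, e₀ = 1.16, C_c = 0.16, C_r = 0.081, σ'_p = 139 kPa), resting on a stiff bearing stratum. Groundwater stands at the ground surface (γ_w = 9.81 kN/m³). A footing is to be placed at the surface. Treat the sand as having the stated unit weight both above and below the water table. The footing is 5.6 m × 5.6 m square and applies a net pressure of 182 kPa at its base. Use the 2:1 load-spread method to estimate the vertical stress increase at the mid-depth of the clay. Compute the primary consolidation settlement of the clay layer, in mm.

S_c ≈ 87.8 mm

Mid-depth of clay below the ground surface: z = 1.5 + 6.9/2 = 4.95 m.
Total vertical stress at mid-clay: σ_v = 19.6×1.5 + 18.1×3.45 = 91.845 kPa.
Pore pressure: u = 9.81×(4.95 − 0) = 48.56 kPa.
Initial effective stress: σ'_0 = σ_v − u = 91.845 − 48.56 = 43.285 kPa.
Stress increase at mid-clay by the 2:1 spreading method:
Δσ = qBL/((B+z)(L+z)) = 182×5.6×5.6/((5.6+4.95)(5.6+4.95)) = 51.279 kPa
Final effective stress: σ'_f = 43.285 + 51.279 = 94.564 kPa.
σ'_f = 94.564 ≤ σ'_p = 139 kPa, so the clay remains overconsolidated and only the recompression index applies:
S_c = C_r·H/(1+e₀)·log₁₀(σ'_f/σ'_0) = 0.081×6.9/2.16×log₁₀(94.564/43.285)
    = 0.25875 × 0.33939 = 0.08782 m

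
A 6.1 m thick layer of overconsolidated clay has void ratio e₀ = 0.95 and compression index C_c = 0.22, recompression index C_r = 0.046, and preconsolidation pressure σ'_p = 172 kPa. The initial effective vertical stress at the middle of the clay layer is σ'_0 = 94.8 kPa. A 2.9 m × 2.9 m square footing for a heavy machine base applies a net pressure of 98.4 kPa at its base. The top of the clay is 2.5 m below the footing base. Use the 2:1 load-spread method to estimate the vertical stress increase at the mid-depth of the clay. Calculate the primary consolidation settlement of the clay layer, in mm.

Mid-depth of clay below the footing base: z = 2.5 + 6.1/2 = 5.55 m.
Stress increase at mid-clay by the 2:1 spreading method:
Δσ = qBL/((B+z)(L+z)) = 98.4×2.9×2.9/((2.9+5.55)(2.9+5.55)) = 11.59 kPa
Final effective stress: σ'_f = 94.8 + 11.59 = 106.39 kPa.
σ'_f = 106.39 ≤ σ'_p = 172 kPa, so the clay remains overconsolidated and only the recompression index applies:
S_c = C_r·H/(1+e₀)·log₁₀(σ'_f/σ'_0) = 0.046×6.1/1.95×log₁₀(106.39/94.8)
    = 0.1439 × 0.050092 = 0.007208 m

S_c ≈ 7.21 mm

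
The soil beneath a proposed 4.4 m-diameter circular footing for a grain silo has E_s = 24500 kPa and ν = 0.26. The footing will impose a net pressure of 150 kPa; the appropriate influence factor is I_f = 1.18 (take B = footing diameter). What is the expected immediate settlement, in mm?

Immediate (elastic) settlement: S_e = q·B·(1−ν²)/E_s · I_f.
S_e = 150 × 4.4 × (1 − 0.26²) / 24500 × 1.18
    = 150 × 4.4 × 0.9324 / 24500 × 1.18
    = 0.02964 m = 29.64 mm

S_e ≈ 29.6 mm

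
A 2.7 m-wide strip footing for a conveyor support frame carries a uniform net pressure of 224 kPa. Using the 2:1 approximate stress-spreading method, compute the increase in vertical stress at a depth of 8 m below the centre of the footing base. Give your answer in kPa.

Δσ_z ≈ 56.5 kPa

By the 2:1 method the load spreads at 1 horizontal : 2 vertical, so at depth z the loaded area has grown by z in each plan dimension:
Δσ = qB/(B+z) = 224×2.7/(2.7+8) = 56.523 kPa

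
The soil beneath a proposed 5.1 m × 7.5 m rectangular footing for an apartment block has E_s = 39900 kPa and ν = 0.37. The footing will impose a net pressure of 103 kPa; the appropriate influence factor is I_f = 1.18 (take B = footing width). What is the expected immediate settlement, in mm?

Immediate (elastic) settlement: S_e = q·B·(1−ν²)/E_s · I_f.
S_e = 103 × 5.1 × (1 − 0.37²) / 39900 × 1.18
    = 103 × 5.1 × 0.8631 / 39900 × 1.18
    = 0.01341 m = 13.41 mm

S_e ≈ 13.4 mm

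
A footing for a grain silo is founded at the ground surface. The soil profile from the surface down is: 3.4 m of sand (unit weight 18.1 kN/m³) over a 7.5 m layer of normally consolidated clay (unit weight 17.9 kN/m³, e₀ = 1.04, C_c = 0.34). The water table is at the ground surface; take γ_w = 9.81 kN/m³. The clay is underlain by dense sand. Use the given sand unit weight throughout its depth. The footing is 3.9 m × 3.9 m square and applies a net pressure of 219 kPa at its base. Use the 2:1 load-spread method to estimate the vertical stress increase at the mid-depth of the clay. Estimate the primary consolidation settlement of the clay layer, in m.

S_c ≈ 0.208 m

Mid-depth of clay below the ground surface: z = 3.4 + 7.5/2 = 7.15 m.
Total vertical stress at mid-clay: σ_v = 18.1×3.4 + 17.9×3.75 = 128.67 kPa.
Pore pressure: u = 9.81×(7.15 − 0) = 70.142 kPa.
Initial effective stress: σ'_0 = σ_v − u = 128.67 − 70.142 = 58.528 kPa.
Stress increase at mid-clay by the 2:1 spreading method:
Δσ = qBL/((B+z)(L+z)) = 219×3.9×3.9/((3.9+7.15)(3.9+7.15)) = 27.28 kPa
Final effective stress: σ'_f = σ'_0 + Δσ = 58.528 + 27.28 = 85.808 kPa.
Normally consolidated clay, so the full stress increment lies on the virgin compression line:
S_c = C_c·H/(1+e₀)·log₁₀(σ'_f/σ'_0) = 0.34×7.5/(1+1.04)×log₁₀(85.808/58.528)
    = 1.25 × 0.16616 = 0.2077 m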